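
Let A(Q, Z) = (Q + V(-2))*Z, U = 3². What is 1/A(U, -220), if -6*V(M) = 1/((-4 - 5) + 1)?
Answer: -12/23815 ≈ -0.00050388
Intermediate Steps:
U = 9
V(M) = 1/48 (V(M) = -1/(6*((-4 - 5) + 1)) = -1/(6*(-9 + 1)) = -⅙/(-8) = -⅙*(-⅛) = 1/48)
A(Q, Z) = Z*(1/48 + Q) (A(Q, Z) = (Q + 1/48)*Z = (1/48 + Q)*Z = Z*(1/48 + Q))
1/A(U, -220) = 1/(-220*(1/48 + 9)) = 1/(-220*433/48) = 1/(-23815/12) = -12/23815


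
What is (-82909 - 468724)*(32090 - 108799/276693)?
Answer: -4897932621359443/276693 ≈ -1.7702e+10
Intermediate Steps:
(-82909 - 468724)*(32090 - 108799/276693) = -551633*(32090 - 108799*1/276693) = -551633*(32090 - 108799/276693) = -551633*8878969571/276693 = -4897932621359443/276693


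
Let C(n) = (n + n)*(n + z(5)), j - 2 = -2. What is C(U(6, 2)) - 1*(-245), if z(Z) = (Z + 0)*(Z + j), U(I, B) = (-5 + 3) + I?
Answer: 477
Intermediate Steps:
j = 0 (j = 2 - 2 = 0)
U(I, B) = -2 + I
z(Z) = Z² (z(Z) = (Z + 0)*(Z + 0) = Z*Z = Z²)
C(n) = 2*n*(25 + n) (C(n) = (n + n)*(n + 5²) = (2*n)*(n + 25) = (2*n)*(25 + n) = 2*n*(25 + n))
C(U(6, 2)) - 1*(-245) = 2*(-2 + 6)*(25 + (-2 + 6)) - 1*(-245) = 2*4*(25 + 4) + 245 = 2*4*29 + 245 = 232 + 245 = 477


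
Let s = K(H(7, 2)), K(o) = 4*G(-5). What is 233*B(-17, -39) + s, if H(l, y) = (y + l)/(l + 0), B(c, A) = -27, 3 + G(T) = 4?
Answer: -6287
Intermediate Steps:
G(T) = 1 (G(T) = -3 + 4 = 1)
H(l, y) = (l + y)/l
K(o) = 4 (K(o) = 4*1 = 4)
s = 4
233*B(-17, -39) + s = 233*(-27) + 4 = -6291 + 4 = -6287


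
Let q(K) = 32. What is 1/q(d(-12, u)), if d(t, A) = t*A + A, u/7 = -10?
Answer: 1/32 ≈ 0.031250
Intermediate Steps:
u = -70 (u = 7*(-10) = -70)
d(t, A) = A + A*t (d(t, A) = A*t + A = A + A*t)
1/q(d(-12, u)) = 1/32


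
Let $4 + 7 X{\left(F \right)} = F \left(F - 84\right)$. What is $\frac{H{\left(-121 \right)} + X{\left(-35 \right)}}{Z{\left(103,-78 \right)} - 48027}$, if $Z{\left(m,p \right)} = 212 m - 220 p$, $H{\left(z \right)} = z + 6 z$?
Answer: $\frac{1768}{63217} \approx 0.027967$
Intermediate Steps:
$X{\left(F \right)} = - \frac{4}{7} + \frac{F \left(-84 + F\right)}{7}$ ($X{\left(F \right)} = - \frac{4}{7} + \frac{F \left(F - 84\right)}{7} = - \frac{4}{7} + \frac{F \left(-84 + F\right)}{7}$)
$H{\left(z \right)} = 7 z$
$Z{\left(m,p \right)} = - 220 p + 212 m$
$\frac{H{\left(-121 \right)} + X{\left(-35 \right)}}{Z{\left(103,-78 \right)} - 48027} = \frac{7 \left(-121\right) - \left(- \frac{2936}{7} - 175\right)}{\left(\left(-220\right) \left(-78\right) + 212 \cdot 103\right) - 48027} = \frac{-847 + \left(- \frac{4}{7} + 420 + \frac{1}{7} \cdot 1225\right)}{\left(17160 + 21836\right) - 48027} = \frac{-847 + \left(- \frac{4}{7} + 420 + 175\right)}{38996 - 48027} = \frac{-847 + \frac{4161}{7}}{-9031} = \left(- \frac{1768}{7}\right) \left(- \frac{1}{9031}\right) = \frac{1768}{63217}$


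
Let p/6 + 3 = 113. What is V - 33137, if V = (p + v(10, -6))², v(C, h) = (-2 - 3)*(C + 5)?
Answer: 309088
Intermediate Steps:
p = 660 (p = -18 + 6*113 = -18 + 678 = 660)
v(C, h) = -25 - 5*C (v(C, h) = -5*(5 + C) = -25 - 5*C)
V = 342225 (V = (660 + (-25 - 5*10))² = (660 + (-25 - 50))² = (660 - 75)² = 585² = 342225)
V - 33137 = 342225 - 33137 = 309088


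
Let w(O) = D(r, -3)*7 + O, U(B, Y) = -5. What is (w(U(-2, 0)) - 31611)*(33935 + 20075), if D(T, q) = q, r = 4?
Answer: -1708714370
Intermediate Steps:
w(O) = -21 + O (w(O) = -3*7 + O = -21 + O)
(w(U(-2, 0)) - 31611)*(33935 + 20075) = ((-21 - 5) - 31611)*(33935 + 20075) = (-26 - 31611)*54010 = -31637*54010 = -1708714370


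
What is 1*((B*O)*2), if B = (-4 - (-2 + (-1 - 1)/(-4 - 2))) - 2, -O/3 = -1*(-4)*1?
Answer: 104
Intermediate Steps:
O = -12 (O = -3*(-1*(-4)) = -12 ≈ -12.000)
B = -13/3 (B = (-4 - (-2 - 2/(-6))) - 2 = (-4 - (-2 - 2*(-⅙))) - 2 = (-4 - (-2 + ⅓)) - 2 = (-4 - 1*(-5/3)) - 2 = (-4 + 5/3) - 2 = -7/3 - 2 = -13/3 ≈ -4.3333)
1*((B*O)*2) = 1*(-13/3*(-12)*2) = 1*(52*2) = 1*104 = 104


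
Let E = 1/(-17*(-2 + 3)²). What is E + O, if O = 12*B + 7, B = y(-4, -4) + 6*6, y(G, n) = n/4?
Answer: 7258/17 ≈ 426.94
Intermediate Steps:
y(G, n) = n/4 (y(G, n) = n*(¼) = n/4)
B = 35 (B = (¼)*(-4) + 6*6 = -1 + 36 = 35)
E = -1/17 (E = 1/(-17*1²) = 1/(-17*1) = 1/(-17) = -1/17 ≈ -0.058824)
O = 427 (O = 12*35 + 7 = 420 + 7 = 427)
E + O = -1/17 + 427 = 7258/17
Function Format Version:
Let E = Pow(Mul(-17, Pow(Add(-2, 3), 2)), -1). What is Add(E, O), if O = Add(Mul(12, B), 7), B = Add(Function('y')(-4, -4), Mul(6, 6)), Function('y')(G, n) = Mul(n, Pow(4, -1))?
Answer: Rational(7258, 17) ≈ 426.94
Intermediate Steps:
Function('y')(G, n) = Mul(Rational(1, 4), n) (Function('y')(G, n) = Mul(n, Rational(1, 4)) = Mul(Rational(1, 4), n))
B = 35 (B = Add(Mul(Rational(1, 4), -4), Mul(6, 6)) = Add(-1, 36) = 35)
E = Rational(-1, 17) (E = Pow(Mul(-17, Pow(1, 2)), -1) = Pow(Mul(-17, 1), -1) = Pow(-17, -1) = Rational(-1, 17) ≈ -0.058824)
O = 427 (O = Add(Mul(12, 35), 7) = Add(420, 7) = 427)
Add(E, O) = Add(Rational(-1, 17), 427) = Rational(7258, 17)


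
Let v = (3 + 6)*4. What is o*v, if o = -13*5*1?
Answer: -2340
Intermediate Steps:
o = -65 (o = -65*1 = -65)
v = 36 (v = 9*4 = 36)
o*v = -65*36 = -2340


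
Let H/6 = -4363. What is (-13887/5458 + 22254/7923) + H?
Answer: -377341011007/14414578 ≈ -26178.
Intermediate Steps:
H = -26178 (H = 6*(-4363) = -26178)
(-13887/5458 + 22254/7923) + H = (-13887/5458 + 22254/7923) - 26178 = (-13887*1/5458 + 22254*(1/7923)) - 26178 = (-13887/5458 + 7418/2641) - 26178 = 3811877/14414578 - 26178 = -377341011007/14414578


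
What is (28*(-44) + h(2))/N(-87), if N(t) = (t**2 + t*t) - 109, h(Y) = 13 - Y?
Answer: -1221/15029 ≈ -0.081243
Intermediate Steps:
N(t) = -109 + 2*t**2 (N(t) = (t**2 + t**2) - 109 = 2*t**2 - 109 = -109 + 2*t**2)
(28*(-44) + h(2))/N(-87) = (28*(-44) + (13 - 1*2))/(-109 + 2*(-87)**2) = (-1232 + (13 - 2))/(-109 + 2*7569) = (-1232 + 11)/(-109 + 15138) = -1221/15029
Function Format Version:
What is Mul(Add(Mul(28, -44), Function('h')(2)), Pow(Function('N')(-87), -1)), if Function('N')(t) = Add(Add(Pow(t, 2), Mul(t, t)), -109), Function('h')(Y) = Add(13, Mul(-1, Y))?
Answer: Rational(-1221, 15029) ≈ -0.081243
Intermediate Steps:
Function('N')(t) = Add(-109, Mul(2, Pow(t, 2))) (Function('N')(t) = Add(Add(Pow(t, 2), Pow(t, 2)), -109) = Add(Mul(2, Pow(t, 2)), -109) = Add(-109, Mul(2, Pow(t, 2))))
Mul(Add(Mul(28, -44), Function('h')(2)), Pow(Function('N')(-87), -1)) = Mul(Add(Mul(28, -44), Add(13, Mul(-1, 2))), Pow(Add(-109, Mul(2, Pow(-87, 2))), -1)) = Mul(Add(-1232, Add(13, -2)), Pow(Add(-109, Mul(2, 7569)), -1)) = Mul(Add(-1232, 11), Pow(Add(-109, 15138), -1)) = Mul(-1221, Pow(15029, -1)) = Mul(-1221, Rational(1, 15029)) = Rational(-1221, 15029)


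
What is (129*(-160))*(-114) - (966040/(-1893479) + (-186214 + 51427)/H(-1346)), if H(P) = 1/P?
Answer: -339065931133778/1893479 ≈ -1.7907e+8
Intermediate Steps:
(129*(-160))*(-114) - (966040/(-1893479) + (-186214 + 51427)/H(-1346)) = (129*(-160))*(-114) - (966040/(-1893479) + (-186214 + 51427)/(1/(-1346))) = -20640*(-114) - (966040*(-1/1893479) - 134787/(-1/1346)) = 2352960 - (-966040/1893479 - 134787*(-1346)) = 2352960 - (-966040/1893479 + 181423302) = 2352960 - 1*343521211481618/1893479 = 2352960 - 343521211481618/1893479 = -339065931133778/1893479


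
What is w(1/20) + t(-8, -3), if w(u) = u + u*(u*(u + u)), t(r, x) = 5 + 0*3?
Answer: 20201/4000 ≈ 5.0502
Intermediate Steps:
t(r, x) = 5 (t(r, x) = 5 + 0 = 5)
w(u) = u + 2*u³ (w(u) = u + u*(u*(2*u)) = u + u*(2*u²) = u + 2*u³)
w(1/20) + t(-8, -3) = (1/20 + 2*(1/20)³) + 5 = (1/20 + 2*(1/8000)) + 5 = (1/20 + 1/4000) + 5 = 201/4000 + 5 = 20201/4000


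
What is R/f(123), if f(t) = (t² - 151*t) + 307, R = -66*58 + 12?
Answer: 3816/3137 ≈ 1.2164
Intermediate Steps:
R = -3816 (R = -3828 + 12 = -3816)
f(t) = 307 + t² - 151*t
R/f(123) = -3816/(307 + 123² - 151*123) = -3816/(307 + 15129 - 18573) = -3816/(-3137) = -3816*(-1/3137) = 3816/3137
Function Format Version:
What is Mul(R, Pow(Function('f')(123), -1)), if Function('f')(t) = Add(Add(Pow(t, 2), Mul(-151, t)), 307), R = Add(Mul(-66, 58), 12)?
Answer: Rational(3816, 3137) ≈ 1.2164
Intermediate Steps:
R = -3816 (R = Add(-3828, 12) = -3816)
Function('f')(t) = Add(307, Pow(t, 2), Mul(-151, t))
Mul(R, Pow(Function('f')(123), -1)) = Mul(-3816, Pow(Add(307, Pow(123, 2), Mul(-151, 123)), -1)) = Mul(-3816, Pow(Add(307, 15129, -18573), -1)) = Mul(-3816, Pow(-3137, -1)) = Mul(-3816, Rational(-1, 3137)) = Rational(3816, 3137)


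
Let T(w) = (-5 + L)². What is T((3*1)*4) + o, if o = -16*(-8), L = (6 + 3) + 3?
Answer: 177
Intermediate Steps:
L = 12 (L = 9 + 3 = 12)
o = 128
T(w) = 49 (T(w) = (-5 + 12)² = 7² = 49)
T((3*1)*4) + o = 49 + 128 = 177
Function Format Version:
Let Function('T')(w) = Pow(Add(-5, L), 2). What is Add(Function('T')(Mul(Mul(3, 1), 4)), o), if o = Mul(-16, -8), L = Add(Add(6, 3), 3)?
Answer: 177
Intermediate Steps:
L = 12 (L = Add(9, 3) = 12)
o = 128
Function('T')(w) = 49 (Function('T')(w) = Pow(Add(-5, 12), 2) = Pow(7, 2) = 49)
Add(Function('T')(Mul(Mul(3, 1), 4)), o) = Add(49, 128) = 177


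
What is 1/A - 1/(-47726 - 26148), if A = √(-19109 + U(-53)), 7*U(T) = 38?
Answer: 1/73874 - I*√37443/26745 ≈ 1.3537e-5 - 0.0072351*I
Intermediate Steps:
U(T) = 38/7 (U(T) = (⅐)*38 = 38/7)
A = 5*I*√37443/7 (A = √(-19109 + 38/7) = √(-133725/7) = 5*I*√37443/7 ≈ 138.22*I)
1/A - 1/(-47726 - 26148) = 1/(5*I*√37443/7) - 1/(-47726 - 26148) = -I*√37443/26745 - 1/(-73874) = -I*√37443/26745 - 1*(-1/73874) = -I*√37443/26745 + 1/73874 = 1/73874 - I*√37443/26745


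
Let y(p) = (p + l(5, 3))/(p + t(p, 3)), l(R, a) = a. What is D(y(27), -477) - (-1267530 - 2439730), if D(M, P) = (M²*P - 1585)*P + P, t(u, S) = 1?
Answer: 925908313/196 ≈ 4.7240e+6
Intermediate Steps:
y(p) = (3 + p)/(1 + p) (y(p) = (p + 3)/(p + 1) = (3 + p)/(1 + p))
D(M, P) = P + P*(-1585 + P*M²) (D(M, P) = (P*M² - 1585)*P + P = (-1585 + P*M²)*P + P = P*(-1585 + P*M²) + P = P + P*(-1585 + P*M²))
D(y(27), -477) - (-1267530 - 2439730) = -477*(-1584 - 477*(3 + 27)²/(1 + 27)²) - (-1267530 - 2439730) = -477*(-1584 - 477*(30/28)²) - 1*(-3707260) = -477*(-1584 - 477*((1/28)*30)²) + 3707260 = -477*(-1584 - 477*(15/14)²) + 3707260 = -477*(-1584 - 477*225/196) + 3707260 = -477*(-1584 - 107325/196) + 3707260 = -477*(-417789/196) + 3707260 = 199285353/196 + 3707260 = 925908313/196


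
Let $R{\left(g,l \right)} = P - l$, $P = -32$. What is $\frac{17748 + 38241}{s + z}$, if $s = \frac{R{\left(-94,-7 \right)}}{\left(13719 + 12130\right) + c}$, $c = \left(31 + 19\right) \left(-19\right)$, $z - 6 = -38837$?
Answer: $- \frac{1394070111}{966853094} \approx -1.4419$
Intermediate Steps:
$z = -38831$ ($z = 6 - 38837 = -38831$)
$R{\left(g,l \right)} = -32 - l$
$c = -950$ ($c = 50 \left(-19\right) = -950$)
$s = - \frac{25}{24899}$ ($s = \frac{-32 - -7}{\left(13719 + 12130\right) - 950} = \frac{-32 + 7}{25849 - 950} = - \frac{25}{24899} \approx -0.0010041$)
$\frac{17748 + 38241}{s + z} = \frac{17748 + 38241}{- \frac{25}{24899} - 38831} = \frac{55989}{- \frac{966853094}{24899}} = 55989 \left(- \frac{24899}{966853094}\right) = - \frac{1394070111}{966853094}$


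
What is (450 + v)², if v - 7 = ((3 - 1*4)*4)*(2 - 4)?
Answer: 216225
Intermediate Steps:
v = 15 (v = 7 + ((3 - 1*4)*4)*(2 - 4) = 7 + ((3 - 4)*4)*(-2) = 7 - 1*4*(-2) = 7 - 4*(-2) = 7 + 8 = 15)
(450 + v)² = (450 + 15)² = 465² = 216225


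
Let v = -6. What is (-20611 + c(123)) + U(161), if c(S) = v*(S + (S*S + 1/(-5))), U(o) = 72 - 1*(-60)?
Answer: -559949/5 ≈ -1.1199e+5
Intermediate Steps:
U(o) = 132 (U(o) = 72 + 60 = 132)
c(S) = 6/5 - 6*S - 6*S² (c(S) = -6*(S + (S*S + 1/(-5))) = -6*(S + (S² - ⅕)) = -6*(S + (-⅕ + S²)) = -6*(-⅕ + S + S²) = 6/5 - 6*S - 6*S²)
(-20611 + c(123)) + U(161) = (-20611 + (6/5 - 6*123 - 6*123²)) + 132 = (-20611 + (6/5 - 738 - 6*15129)) + 132 = (-20611 + (6/5 - 738 - 90774)) + 132 = (-20611 - 457554/5) + 132 = -560609/5 + 132 = -559949/5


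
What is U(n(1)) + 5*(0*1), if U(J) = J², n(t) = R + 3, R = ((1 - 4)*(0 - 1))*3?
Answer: 144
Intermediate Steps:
R = 9 (R = -3*(-1)*3 = 3*3 = 9)
n(t) = 12 (n(t) = 9 + 3 = 12)
U(n(1)) + 5*(0*1) = 12² + 5*(0*1) = 144 + 5*0 = 144 + 0 = 144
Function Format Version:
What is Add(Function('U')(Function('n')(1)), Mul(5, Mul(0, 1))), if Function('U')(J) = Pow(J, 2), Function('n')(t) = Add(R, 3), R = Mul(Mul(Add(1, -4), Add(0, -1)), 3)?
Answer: 144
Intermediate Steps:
R = 9 (R = Mul(Mul(-3, -1), 3) = Mul(3, 3) = 9)
Function('n')(t) = 12 (Function('n')(t) = Add(9, 3) = 12)
Add(Function('U')(Function('n')(1)), Mul(5, Mul(0, 1))) = Add(Pow(12, 2), Mul(5, Mul(0, 1))) = Add(144, Mul(5, 0)) = Add(144, 0) = 144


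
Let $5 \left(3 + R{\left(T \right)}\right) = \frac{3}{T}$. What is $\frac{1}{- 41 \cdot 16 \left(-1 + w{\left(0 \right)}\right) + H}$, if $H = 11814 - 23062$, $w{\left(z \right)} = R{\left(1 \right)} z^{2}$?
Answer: $- \frac{1}{10592} \approx -9.4411 \cdot 10^{-5}$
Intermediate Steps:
$R{\left(T \right)} = -3 + \frac{3}{5 T}$ ($R{\left(T \right)} = -3 + \frac{3 \frac{1}{T}}{5} = -3 + \frac{3}{5 T}$)
$w{\left(z \right)} = - \frac{12 z^{2}}{5}$ ($w{\left(z \right)} = \left(-3 + \frac{3}{5 \cdot 1}\right) z^{2} = \left(-3 + \frac{3}{5} \cdot 1\right) z^{2} = \left(-3 + \frac{3}{5}\right) z^{2} = - \frac{12 z^{2}}{5}$)
$H = -11248$ ($H = 11814 - 23062 = -11248$)
$\frac{1}{- 41 \cdot 16 \left(-1 + w{\left(0 \right)}\right) + H} = \frac{1}{- 41 \cdot 16 \left(-1 - \frac{12 \cdot 0^{2}}{5}\right) - 11248} = \frac{1}{- 41 \cdot 16 \left(-1 - 0\right) - 11248} = \frac{1}{- 41 \cdot 16 \left(-1 + 0\right) - 11248} = \frac{1}{- 41 \cdot 16 \left(-1\right) - 11248} = \frac{1}{\left(-41\right) \left(-16\right) - 11248} = \frac{1}{656 - 11248} = \frac{1}{-10592} = - \frac{1}{10592}$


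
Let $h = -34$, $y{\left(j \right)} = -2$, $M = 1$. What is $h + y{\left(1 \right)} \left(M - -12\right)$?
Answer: $-60$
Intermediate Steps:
$h + y{\left(1 \right)} \left(M - -12\right) = -34 - 2 \left(1 - -12\right) = -34 - 2 \left(1 + 12\right) = -34 - 26 = -60$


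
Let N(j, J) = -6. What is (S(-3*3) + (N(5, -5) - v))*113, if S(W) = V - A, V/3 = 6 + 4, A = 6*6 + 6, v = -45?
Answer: 3051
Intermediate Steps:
A = 42 (A = 36 + 6 = 42)
V = 30 (V = 3*(6 + 4) = 3*10 = 30)
S(W) = -12 (S(W) = 30 - 1*42 = 30 - 42 = -12)
(S(-3*3) + (N(5, -5) - v))*113 = (-12 + (-6 - 1*(-45)))*113 = (-12 + (-6 + 45))*113 = (-12 + 39)*113 = 27*113 = 3051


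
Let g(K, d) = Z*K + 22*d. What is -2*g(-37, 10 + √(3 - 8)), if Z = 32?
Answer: 1928 - 44*I*√5 ≈ 1928.0 - 98.387*I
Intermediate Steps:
g(K, d) = 22*d + 32*K (g(K, d) = 32*K + 22*d = 22*d + 32*K)
-2*g(-37, 10 + √(3 - 8)) = -2*(22*(10 + √(3 - 8)) + 32*(-37)) = -2*(22*(10 + √(-5)) - 1184) = -2*(22*(10 + I*√5) - 1184) = -2*((220 + 22*I*√5) - 1184) = -2*(-964 + 22*I*√5) = 1928 - 44*I*√5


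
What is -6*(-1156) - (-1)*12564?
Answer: 19500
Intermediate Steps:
-6*(-1156) - (-1)*12564 = 6936 - 1*(-12564) = 6936 + 12564 = 19500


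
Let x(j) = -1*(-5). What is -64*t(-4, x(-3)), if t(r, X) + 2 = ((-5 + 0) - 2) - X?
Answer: 896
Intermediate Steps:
x(j) = 5
t(r, X) = -9 - X (t(r, X) = -2 + (((-5 + 0) - 2) - X) = -2 + ((-5 - 2) - X) = -2 + (-7 - X) = -9 - X)
-64*t(-4, x(-3)) = -64*(-9 - 1*5) = -64*(-9 - 5) = -64*(-14) = 896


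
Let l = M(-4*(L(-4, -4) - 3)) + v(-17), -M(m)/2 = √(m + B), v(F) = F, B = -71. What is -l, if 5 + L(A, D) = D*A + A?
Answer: 17 + 2*I*√87 ≈ 17.0 + 18.655*I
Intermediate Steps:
L(A, D) = -5 + A + A*D (L(A, D) = -5 + (D*A + A) = -5 + (A*D + A) = -5 + (A + A*D) = -5 + A + A*D)
M(m) = -2*√(-71 + m) (M(m) = -2*√(m - 71) = -2*√(-71 + m))
l = -17 - 2*I*√87 (l = -2*√(-71 - 4*((-5 - 4 - 4*(-4)) - 3)) - 17 = -2*√(-71 - 4*((-5 - 4 + 16) - 3)) - 17 = -2*√(-71 - 4*(7 - 3)) - 17 = -2*√(-71 - 4*4) - 17 = -2*√(-71 - 16) - 17 = -2*I*√87 - 17 = -17 - 2*I*√87 ≈ -17.0 - 18.655*I)
-l = -(-17 - 2*I*√87) = 17 + 2*I*√87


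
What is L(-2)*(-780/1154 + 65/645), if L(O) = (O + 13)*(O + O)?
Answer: 1883596/74433 ≈ 25.306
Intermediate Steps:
L(O) = 2*O*(13 + O) (L(O) = (13 + O)*(2*O) = 2*O*(13 + O))
L(-2)*(-780/1154 + 65/645) = (2*(-2)*(13 - 2))*(-780/1154 + 65/645) = (2*(-2)*11)*(-780*1/1154 + 65*(1/645)) = -44*(-390/577 + 13/129) = -44*(-42809/74433) = 1883596/74433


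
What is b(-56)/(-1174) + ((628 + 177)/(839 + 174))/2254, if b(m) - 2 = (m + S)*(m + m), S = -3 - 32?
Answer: -72282719/8324834 ≈ -8.6828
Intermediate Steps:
S = -35
b(m) = 2 + 2*m*(-35 + m) (b(m) = 2 + (m - 35)*(m + m) = 2 + (-35 + m)*(2*m) = 2 + 2*m*(-35 + m))
b(-56)/(-1174) + ((628 + 177)/(839 + 174))/2254 = (2 - 70*(-56) + 2*(-56)²)/(-1174) + ((628 + 177)/(839 + 174))/2254 = (2 + 3920 + 2*3136)*(-1/1174) + (805/1013)*(1/2254) = (2 + 3920 + 6272)*(-1/1174) + (805*(1/1013))*(1/2254) = 10194*(-1/1174) + (805/1013)*(1/2254) = -5097/587 + 5/14182 = -72282719/8324834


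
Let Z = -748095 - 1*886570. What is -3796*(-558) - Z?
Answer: 3752833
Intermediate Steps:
Z = -1634665 (Z = -748095 - 886570 = -1634665)
-3796*(-558) - Z = -3796*(-558) - 1*(-1634665) = 2118168 + 1634665 = 3752833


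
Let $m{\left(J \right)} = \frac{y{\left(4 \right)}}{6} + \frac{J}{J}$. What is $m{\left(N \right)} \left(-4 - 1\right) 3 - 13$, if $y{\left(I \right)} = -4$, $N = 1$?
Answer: $-18$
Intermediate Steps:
$m{\left(J \right)} = \frac{1}{3}$ ($m{\left(J \right)} = - \frac{4}{6} + \frac{J}{J} = \left(-4\right) \frac{1}{6} + 1 = - \frac{2}{3} + 1 = \frac{1}{3}$)
$m{\left(N \right)} \left(-4 - 1\right) 3 - 13 = \frac{\left(-4 - 1\right) 3}{3} - 13 = \frac{\left(-5\right) 3}{3} - 13 = \frac{1}{3} \left(-15\right) - 13 = -5 - 13 = -18$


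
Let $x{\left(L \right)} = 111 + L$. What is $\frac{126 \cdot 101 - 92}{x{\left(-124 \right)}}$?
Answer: $- \frac{12634}{13} \approx -971.85$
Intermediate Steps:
$\frac{126 \cdot 101 - 92}{x{\left(-124 \right)}} = \frac{126 \cdot 101 - 92}{111 - 124} = \frac{12726 - 92}{-13} = 12634 \left(- \frac{1}{13}\right) = - \frac{12634}{13}$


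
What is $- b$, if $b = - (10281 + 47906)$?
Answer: $58187$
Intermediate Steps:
$b = -58187$ ($b = \left(-1\right) 58187 = -58187$)
$- b = \left(-1\right) \left(-58187\right) = 58187$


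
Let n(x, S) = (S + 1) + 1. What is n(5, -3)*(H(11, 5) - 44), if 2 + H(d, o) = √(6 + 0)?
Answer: 46 - √6 ≈ 43.551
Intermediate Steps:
n(x, S) = 2 + S (n(x, S) = (1 + S) + 1 = 2 + S)
H(d, o) = -2 + √6 (H(d, o) = -2 + √(6 + 0) = -2 + √6)
n(5, -3)*(H(11, 5) - 44) = (2 - 3)*((-2 + √6) - 44) = -(-46 + √6) = 46 - √6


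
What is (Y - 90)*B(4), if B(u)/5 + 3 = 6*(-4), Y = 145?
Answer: -7425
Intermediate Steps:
B(u) = -135 (B(u) = -15 + 5*(6*(-4)) = -15 + 5*(-24) = -15 - 120 = -135)
(Y - 90)*B(4) = (145 - 90)*(-135) = 55*(-135) = -7425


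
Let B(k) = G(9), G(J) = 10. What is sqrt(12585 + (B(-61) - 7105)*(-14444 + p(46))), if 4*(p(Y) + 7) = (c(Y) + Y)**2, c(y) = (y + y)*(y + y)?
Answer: 3*I*sqrt(14261401105) ≈ 3.5826e+5*I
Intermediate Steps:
c(y) = 4*y**2 (c(y) = (2*y)*(2*y) = 4*y**2)
p(Y) = -7 + (Y + 4*Y**2)**2/4 (p(Y) = -7 + (4*Y**2 + Y)**2/4 = -7 + (Y + 4*Y**2)**2/4)
B(k) = 10
sqrt(12585 + (B(-61) - 7105)*(-14444 + p(46))) = sqrt(12585 + (10 - 7105)*(-14444 + (-7 + (1/4)*46**2*(1 + 4*46)**2))) = sqrt(12585 - 7095*(-14444 + (-7 + (1/4)*2116*(1 + 184)**2))) = sqrt(12585 - 7095*(-14444 + (-7 + (1/4)*2116*185**2))) = sqrt(12585 - 7095*(-14444 + (-7 + (1/4)*2116*34225))) = sqrt(12585 - 7095*(-14444 + (-7 + 18105025))) = sqrt(12585 - 7095*(-14444 + 18105018)) = sqrt(12585 - 7095*18090574) = sqrt(12585 - 128352622530) = sqrt(-128352609945) = 3*I*sqrt(14261401105)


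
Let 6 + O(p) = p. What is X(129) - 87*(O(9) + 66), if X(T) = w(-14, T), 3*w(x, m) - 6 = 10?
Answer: -17993/3 ≈ -5997.7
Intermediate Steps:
w(x, m) = 16/3 (w(x, m) = 2 + (1/3)*10 = 2 + 10/3 = 16/3)
O(p) = -6 + p
X(T) = 16/3
X(129) - 87*(O(9) + 66) = 16/3 - 87*((-6 + 9) + 66) = 16/3 - 87*(3 + 66) = 16/3 - 87*69 = 16/3 - 1*6003 = 16/3 - 6003 = -17993/3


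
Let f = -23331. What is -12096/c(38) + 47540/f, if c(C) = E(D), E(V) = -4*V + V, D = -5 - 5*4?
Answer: -95259092/583275 ≈ -163.32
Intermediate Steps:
D = -25 (D = -5 - 20 = -25)
E(V) = -3*V
c(C) = 75 (c(C) = -3*(-25) = 75)
-12096/c(38) + 47540/f = -12096/75 + 47540/(-23331) = -12096*1/75 + 47540*(-1/23331) = -4032/25 - 47540/23331 = -95259092/583275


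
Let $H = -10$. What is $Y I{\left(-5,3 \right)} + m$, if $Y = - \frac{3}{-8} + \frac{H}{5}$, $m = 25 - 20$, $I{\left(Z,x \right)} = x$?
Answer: $\frac{1}{8} \approx 0.125$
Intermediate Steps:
$m = 5$
$Y = - \frac{13}{8}$ ($Y = - \frac{3}{-8} - \frac{10}{5} = \left(-3\right) \left(- \frac{1}{8}\right) - 2 = \frac{3}{8} - 2 = - \frac{13}{8} \approx -1.625$)
$Y I{\left(-5,3 \right)} + m = \left(- \frac{13}{8}\right) 3 + 5 = - \frac{39}{8} + 5 = \frac{1}{8}$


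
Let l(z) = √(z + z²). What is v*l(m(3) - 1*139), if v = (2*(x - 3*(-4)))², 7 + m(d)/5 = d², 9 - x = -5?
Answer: 21632*√258 ≈ 3.4746e+5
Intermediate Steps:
x = 14 (x = 9 - 1*(-5) = 9 + 5 = 14)
m(d) = -35 + 5*d²
v = 2704 (v = (2*(14 - 3*(-4)))² = (2*(14 + 12))² = (2*26)² = 52² = 2704)
v*l(m(3) - 1*139) = 2704*√(((-35 + 5*3²) - 1*139)*(1 + ((-35 + 5*3²) - 1*139))) = 2704*√(((-35 + 5*9) - 139)*(1 + ((-35 + 5*9) - 139))) = 2704*√(((-35 + 45) - 139)*(1 + ((-35 + 45) - 139))) = 2704*√((10 - 139)*(1 + (10 - 139))) = 2704*√(-129*(1 - 129)) = 2704*√(-129*(-128)) = 2704*√16512 = 2704*(8*√258) = 21632*√258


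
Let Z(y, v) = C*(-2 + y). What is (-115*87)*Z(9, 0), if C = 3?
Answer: -210105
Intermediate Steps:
Z(y, v) = -6 + 3*y (Z(y, v) = 3*(-2 + y) = -6 + 3*y)
(-115*87)*Z(9, 0) = (-115*87)*(-6 + 3*9) = -10005*(-6 + 27) = -10005*21 = -210105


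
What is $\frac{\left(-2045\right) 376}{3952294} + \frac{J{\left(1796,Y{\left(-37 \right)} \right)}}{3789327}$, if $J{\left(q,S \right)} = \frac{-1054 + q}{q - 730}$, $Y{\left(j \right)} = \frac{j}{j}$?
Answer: $- \frac{776497469787323}{3991246408575777} \approx -0.19455$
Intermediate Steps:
$Y{\left(j \right)} = 1$
$J{\left(q,S \right)} = \frac{-1054 + q}{-730 + q}$
$\frac{\left(-2045\right) 376}{3952294} + \frac{J{\left(1796,Y{\left(-37 \right)} \right)}}{3789327} = \frac{\left(-2045\right) 376}{3952294} + \frac{\frac{1}{-730 + 1796} \left(-1054 + 1796\right)}{3789327} = \left(-768920\right) \frac{1}{3952294} + \frac{1}{1066} \cdot 742 \cdot \frac{1}{3789327} = - \frac{384460}{1976147} + \frac{1}{1066} \cdot 742 \cdot \frac{1}{3789327} = - \frac{384460}{1976147} + \frac{371}{533} \cdot \frac{1}{3789327} = - \frac{384460}{1976147} + \frac{371}{2019711291} = - \frac{776497469787323}{3991246408575777}$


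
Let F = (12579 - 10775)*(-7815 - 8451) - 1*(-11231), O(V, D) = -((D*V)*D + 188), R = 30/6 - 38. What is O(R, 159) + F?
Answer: -28498548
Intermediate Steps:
R = -33 (R = 30*(⅙) - 38 = 5 - 38 = -33)
O(V, D) = -188 - V*D² (O(V, D) = -(V*D² + 188) = -(188 + V*D²) = -188 - V*D²)
F = -29332633 (F = 1804*(-16266) + 11231 = -29343864 + 11231 = -29332633)
O(R, 159) + F = (-188 - 1*(-33)*159²) - 29332633 = (-188 - 1*(-33)*25281) - 29332633 = (-188 + 834273) - 29332633 = 834085 - 29332633 = -28498548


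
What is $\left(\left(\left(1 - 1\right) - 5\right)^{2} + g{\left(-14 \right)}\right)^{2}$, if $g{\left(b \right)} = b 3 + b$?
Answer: $961$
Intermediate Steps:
$g{\left(b \right)} = 4 b$ ($g{\left(b \right)} = 3 b + b = 4 b$)
$\left(\left(\left(1 - 1\right) - 5\right)^{2} + g{\left(-14 \right)}\right)^{2} = \left(\left(\left(1 - 1\right) - 5\right)^{2} + 4 \left(-14\right)\right)^{2} = \left(\left(\left(1 - 1\right) - 5\right)^{2} - 56\right)^{2} = \left(\left(0 - 5\right)^{2} - 56\right)^{2} = \left(\left(-5\right)^{2} - 56\right)^{2} = \left(25 - 56\right)^{2} = \left(-31\right)^{2} = 961$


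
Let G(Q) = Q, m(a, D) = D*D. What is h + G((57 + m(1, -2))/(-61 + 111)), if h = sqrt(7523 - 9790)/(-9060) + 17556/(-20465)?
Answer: 74113/204650 - I*sqrt(2267)/9060 ≈ 0.36214 - 0.0052553*I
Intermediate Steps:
m(a, D) = D**2
h = -17556/20465 - I*sqrt(2267)/9060 (h = sqrt(-2267)*(-1/9060) + 17556*(-1/20465) = (I*sqrt(2267))*(-1/9060) - 17556/20465 = -I*sqrt(2267)/9060 - 17556/20465 = -17556/20465 - I*sqrt(2267)/9060 ≈ -0.85785 - 0.0052553*I)
h + G((57 + m(1, -2))/(-61 + 111)) = (-17556/20465 - I*sqrt(2267)/9060) + (57 + (-2)**2)/(-61 + 111) = (-17556/20465 - I*sqrt(2267)/9060) + (57 + 4)/50 = (-17556/20465 - I*sqrt(2267)/9060) + 61*(1/50) = (-17556/20465 - I*sqrt(2267)/9060) + 61/50 = 74113/204650 - I*sqrt(2267)/9060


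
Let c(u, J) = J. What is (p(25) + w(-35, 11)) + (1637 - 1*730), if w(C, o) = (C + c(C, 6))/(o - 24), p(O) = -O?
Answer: 11495/13 ≈ 884.23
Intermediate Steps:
w(C, o) = (6 + C)/(-24 + o) (w(C, o) = (C + 6)/(o - 24) = (6 + C)/(-24 + o))
(p(25) + w(-35, 11)) + (1637 - 1*730) = (-1*25 + (6 - 35)/(-24 + 11)) + (1637 - 1*730) = (-25 - 29/(-13)) + (1637 - 730) = (-25 - 1/13*(-29)) + 907 = (-25 + 29/13) + 907 = -296/13 + 907 = 11495/13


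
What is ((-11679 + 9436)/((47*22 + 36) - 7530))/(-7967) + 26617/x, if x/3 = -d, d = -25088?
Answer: 342430882697/968399685120 ≈ 0.35360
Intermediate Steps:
x = 75264 (x = 3*(-1*(-25088)) = 3*25088 = 75264)
((-11679 + 9436)/((47*22 + 36) - 7530))/(-7967) + 26617/x = ((-11679 + 9436)/((47*22 + 36) - 7530))/(-7967) + 26617/75264 = -2243/((1034 + 36) - 7530)*(-1/7967) + 26617*(1/75264) = -2243/(1070 - 7530)*(-1/7967) + 26617/75264 = -2243/(-6460)*(-1/7967) + 26617/75264 = -2243*(-1/6460)*(-1/7967) + 26617/75264 = (2243/6460)*(-1/7967) + 26617/75264 = -2243/51466820 + 26617/75264 = 342430882697/968399685120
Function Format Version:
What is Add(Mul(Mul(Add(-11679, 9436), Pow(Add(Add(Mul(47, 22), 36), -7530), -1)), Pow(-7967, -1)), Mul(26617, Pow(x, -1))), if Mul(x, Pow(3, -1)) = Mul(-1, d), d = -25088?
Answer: Rational(342430882697, 968399685120) ≈ 0.35360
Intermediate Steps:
x = 75264 (x = Mul(3, Mul(-1, -25088)) = Mul(3, 25088) = 75264)
Add(Mul(Mul(Add(-11679, 9436), Pow(Add(Add(Mul(47, 22), 36), -7530), -1)), Pow(-7967, -1)), Mul(26617, Pow(x, -1))) = Add(Mul(Mul(Add(-11679, 9436), Pow(Add(Add(Mul(47, 22), 36), -7530), -1)), Pow(-7967, -1)), Mul(26617, Pow(75264, -1))) = Add(Mul(Mul(-2243, Pow(Add(Add(1034, 36), -7530), -1)), Rational(-1, 7967)), Mul(26617, Rational(1, 75264))) = Add(Mul(Mul(-2243, Pow(Add(1070, -7530), -1)), Rational(-1, 7967)), Rational(26617, 75264)) = Add(Mul(Mul(-2243, Pow(-6460, -1)), Rational(-1, 7967)), Rational(26617, 75264)) = Add(Mul(Mul(-2243, Rational(-1, 6460)), Rational(-1, 7967)), Rational(26617, 75264)) = Add(Mul(Rational(2243, 6460), Rational(-1, 7967)), Rational(26617, 75264)) = Add(Rational(-2243, 51466820), Rational(26617, 75264)) = Rational(342430882697, 968399685120)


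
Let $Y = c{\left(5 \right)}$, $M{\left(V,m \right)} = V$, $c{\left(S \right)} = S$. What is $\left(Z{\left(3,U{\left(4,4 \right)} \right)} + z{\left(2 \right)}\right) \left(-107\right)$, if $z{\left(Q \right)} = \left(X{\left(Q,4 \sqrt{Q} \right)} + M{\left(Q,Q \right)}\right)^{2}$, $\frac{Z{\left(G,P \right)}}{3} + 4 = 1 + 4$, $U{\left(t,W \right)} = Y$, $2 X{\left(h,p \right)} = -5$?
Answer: $- \frac{1391}{4} \approx -347.75$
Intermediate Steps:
$X{\left(h,p \right)} = - \frac{5}{2}$ ($X{\left(h,p \right)} = \frac{1}{2} \left(-5\right) = - \frac{5}{2}$)
$Y = 5$
$U{\left(t,W \right)} = 5$
$Z{\left(G,P \right)} = 3$ ($Z{\left(G,P \right)} = -12 + 3 \left(1 + 4\right) = -12 + 3 \cdot 5 = -12 + 15 = 3$)
$z{\left(Q \right)} = \left(- \frac{5}{2} + Q\right)^{2}$
$\left(Z{\left(3,U{\left(4,4 \right)} \right)} + z{\left(2 \right)}\right) \left(-107\right) = \left(3 + \frac{\left(-5 + 2 \cdot 2\right)^{2}}{4}\right) \left(-107\right) = \left(3 + \frac{\left(-5 + 4\right)^{2}}{4}\right) \left(-107\right) = \left(3 + \frac{\left(-1\right)^{2}}{4}\right) \left(-107\right) = \left(3 + \frac{1}{4} \cdot 1\right) \left(-107\right) = \left(3 + \frac{1}{4}\right) \left(-107\right) = \frac{13}{4} \left(-107\right) = - \frac{1391}{4}$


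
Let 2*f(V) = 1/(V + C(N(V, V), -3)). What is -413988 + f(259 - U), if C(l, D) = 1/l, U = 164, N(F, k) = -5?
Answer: -392460619/948 ≈ -4.1399e+5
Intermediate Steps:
f(V) = 1/(2*(-⅕ + V)) (f(V) = 1/(2*(V + 1/(-5))) = 1/(2*(V - ⅕)) = 1/(2*(-⅕ + V)))
-413988 + f(259 - U) = -413988 + 5/(2*(-1 + 5*(259 - 1*164))) = -413988 + 5/(2*(-1 + 5*(259 - 164))) = -413988 + 5/(2*(-1 + 5*95)) = -413988 + 5/(2*(-1 + 475)) = -413988 + (5/2)/474 = -413988 + (5/2)*(1/474) = -413988 + 5/948 = -392460619/948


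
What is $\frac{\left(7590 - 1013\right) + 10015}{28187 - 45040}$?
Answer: $- \frac{16592}{16853} \approx -0.98451$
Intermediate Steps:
$\frac{\left(7590 - 1013\right) + 10015}{28187 - 45040} = \frac{\left(7590 - 1013\right) + 10015}{-16853} = \left(6577 + 10015\right) \left(- \frac{1}{16853}\right) = 16592 \left(- \frac{1}{16853}\right) = - \frac{16592}{16853}$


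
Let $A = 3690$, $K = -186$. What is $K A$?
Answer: $-686340$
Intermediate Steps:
$K A = \left(-186\right) 3690 = -686340$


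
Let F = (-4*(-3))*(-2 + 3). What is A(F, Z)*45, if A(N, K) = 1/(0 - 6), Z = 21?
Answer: -15/2 ≈ -7.5000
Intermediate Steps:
F = 12 (F = 12*1 = 12)
A(N, K) = -⅙ (A(N, K) = 1/(-6) = -⅙)
A(F, Z)*45 = -⅙*45 = -15/2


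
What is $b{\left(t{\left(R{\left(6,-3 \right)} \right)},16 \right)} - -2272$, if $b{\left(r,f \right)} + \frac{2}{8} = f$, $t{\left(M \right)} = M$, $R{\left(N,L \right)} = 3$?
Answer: $\frac{9151}{4} \approx 2287.8$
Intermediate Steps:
$b{\left(r,f \right)} = - \frac{1}{4} + f$
$b{\left(t{\left(R{\left(6,-3 \right)} \right)},16 \right)} - -2272 = \left(- \frac{1}{4} + 16\right) - -2272 = \frac{63}{4} + 2272 = \frac{9151}{4}$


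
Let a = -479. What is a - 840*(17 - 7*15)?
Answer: 73441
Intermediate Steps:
a - 840*(17 - 7*15) = -479 - 840*(17 - 7*15) = -479 - 840*(17 - 105) = -479 - 840*(-88) = -479 + 73920 = 73441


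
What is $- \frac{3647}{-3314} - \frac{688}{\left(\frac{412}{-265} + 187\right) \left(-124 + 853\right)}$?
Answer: $\frac{130050467329}{118724868558} \approx 1.0954$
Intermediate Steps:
$- \frac{3647}{-3314} - \frac{688}{\left(\frac{412}{-265} + 187\right) \left(-124 + 853\right)} = \left(-3647\right) \left(- \frac{1}{3314}\right) - \frac{688}{\left(412 \left(- \frac{1}{265}\right) + 187\right) 729} = \frac{3647}{3314} - \frac{688}{\left(- \frac{412}{265} + 187\right) 729} = \frac{3647}{3314} - \frac{688}{\frac{49143}{265} \cdot 729} = \frac{3647}{3314} - \frac{688}{\frac{35825247}{265}} = \frac{3647}{3314} - \frac{182320}{35825247} = \frac{130050467329}{118724868558}$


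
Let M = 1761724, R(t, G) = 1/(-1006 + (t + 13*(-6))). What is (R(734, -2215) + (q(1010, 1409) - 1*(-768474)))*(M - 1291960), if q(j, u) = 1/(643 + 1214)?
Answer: 39105478718243142/108325 ≈ 3.6100e+11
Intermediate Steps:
q(j, u) = 1/1857
R(t, G) = 1/(-1084 + t) (R(t, G) = 1/(-1006 + (t - 78)) = 1/(-1006 + (-78 + t)) = 1/(-1084 + t))
(R(734, -2215) + (q(1010, 1409) - 1*(-768474)))*(M - 1291960) = (1/(-1084 + 734) + (1/1857 - 1*(-768474)))*(1761724 - 1291960) = (1/(-350) + (1/1857 + 768474))*469764 = (-1/350 + 1427056219/1857)*469764 = (499469674793/649950)*469764 = 39105478718243142/108325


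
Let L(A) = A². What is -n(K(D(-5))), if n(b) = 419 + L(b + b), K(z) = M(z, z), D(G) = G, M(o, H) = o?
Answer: -519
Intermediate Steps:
K(z) = z
n(b) = 419 + 4*b² (n(b) = 419 + (b + b)² = 419 + (2*b)² = 419 + 4*b²)
-n(K(D(-5))) = -(419 + 4*(-5)²) = -(419 + 4*25) = -(419 + 100) = -1*519 = -519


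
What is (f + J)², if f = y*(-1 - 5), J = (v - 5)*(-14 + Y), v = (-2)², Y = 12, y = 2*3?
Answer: 1156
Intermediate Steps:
y = 6
v = 4
J = 2 (J = (4 - 5)*(-14 + 12) = -1*(-2) = 2)
f = -36 (f = 6*(-1 - 5) = 6*(-6) = -36)
(f + J)² = (-36 + 2)² = (-34)² = 1156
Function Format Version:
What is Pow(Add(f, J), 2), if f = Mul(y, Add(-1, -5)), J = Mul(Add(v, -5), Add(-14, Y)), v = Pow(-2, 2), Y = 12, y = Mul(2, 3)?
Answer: 1156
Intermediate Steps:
y = 6
v = 4
J = 2 (J = Mul(Add(4, -5), Add(-14, 12)) = Mul(-1, -2) = 2)
f = -36 (f = Mul(6, Add(-1, -5)) = Mul(6, -6) = -36)
Pow(Add(f, J), 2) = Pow(Add(-36, 2), 2) = Pow(-34, 2) = 1156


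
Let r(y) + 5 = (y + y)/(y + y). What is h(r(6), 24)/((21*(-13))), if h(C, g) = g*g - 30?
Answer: -2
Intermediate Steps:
r(y) = -4 (r(y) = -5 + (y + y)/(y + y) = -5 + (2*y)/((2*y)) = -5 + (2*y)*(1/(2*y)) = -5 + 1 = -4)
h(C, g) = -30 + g² (h(C, g) = g² - 30 = -30 + g²)
h(r(6), 24)/((21*(-13))) = (-30 + 24²)/((21*(-13))) = (-30 + 576)/(-273) = 546*(-1/273) = -2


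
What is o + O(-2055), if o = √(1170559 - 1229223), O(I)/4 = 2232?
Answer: 8928 + 2*I*√14666 ≈ 8928.0 + 242.21*I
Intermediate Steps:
O(I) = 8928 (O(I) = 4*2232 = 8928)
o = 2*I*√14666 (o = √(-58664) = 2*I*√14666 ≈ 242.21*I)
o + O(-2055) = 2*I*√14666 + 8928 = 8928 + 2*I*√14666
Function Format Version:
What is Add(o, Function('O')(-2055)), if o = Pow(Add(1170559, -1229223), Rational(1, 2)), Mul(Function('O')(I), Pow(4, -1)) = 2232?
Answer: Add(8928, Mul(2, I, Pow(14666, Rational(1, 2)))) ≈ Add(8928.0, Mul(242.21, I))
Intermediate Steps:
Function('O')(I) = 8928 (Function('O')(I) = Mul(4, 2232) = 8928)
o = Mul(2, I, Pow(14666, Rational(1, 2))) (o = Pow(-58664, Rational(1, 2)) = Mul(2, I, Pow(14666, Rational(1, 2))) ≈ Mul(242.21, I))
Add(o, Function('O')(-2055)) = Add(Mul(2, I, Pow(14666, Rational(1, 2))), 8928) = Add(8928, Mul(2, I, Pow(14666, Rational(1, 2))))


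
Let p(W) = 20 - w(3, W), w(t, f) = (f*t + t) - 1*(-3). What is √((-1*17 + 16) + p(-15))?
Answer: √58 ≈ 7.6158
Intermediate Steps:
w(t, f) = 3 + t + f*t (w(t, f) = (t + f*t) + 3 = 3 + t + f*t)
p(W) = 14 - 3*W (p(W) = 20 - (3 + 3 + W*3) = 20 - (3 + 3 + 3*W) = 20 - (6 + 3*W) = 20 + (-6 - 3*W) = 14 - 3*W)
√((-1*17 + 16) + p(-15)) = √((-1*17 + 16) + (14 - 3*(-15))) = √((-17 + 16) + (14 + 45)) = √(-1 + 59) = √58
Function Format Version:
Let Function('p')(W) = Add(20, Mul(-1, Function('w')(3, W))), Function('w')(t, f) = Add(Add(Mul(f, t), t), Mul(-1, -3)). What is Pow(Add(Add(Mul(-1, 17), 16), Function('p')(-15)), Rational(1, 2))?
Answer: Pow(58, Rational(1, 2)) ≈ 7.6158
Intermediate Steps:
Function('w')(t, f) = Add(3, t, Mul(f, t)) (Function('w')(t, f) = Add(Add(t, Mul(f, t)), 3) = Add(3, t, Mul(f, t)))
Function('p')(W) = Add(14, Mul(-3, W)) (Function('p')(W) = Add(20, Mul(-1, Add(3, 3, Mul(W, 3)))) = Add(20, Mul(-1, Add(3, 3, Mul(3, W)))) = Add(20, Mul(-1, Add(6, Mul(3, W)))) = Add(20, Add(-6, Mul(-3, W))) = Add(14, Mul(-3, W)))
Pow(Add(Add(Mul(-1, 17), 16), Function('p')(-15)), Rational(1, 2)) = Pow(Add(Add(Mul(-1, 17), 16), Add(14, Mul(-3, -15))), Rational(1, 2)) = Pow(Add(Add(-17, 16), Add(14, 45)), Rational(1, 2)) = Pow(Add(-1, 59), Rational(1, 2)) = Pow(58, Rational(1, 2))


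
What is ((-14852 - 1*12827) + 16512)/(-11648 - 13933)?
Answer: 11167/25581 ≈ 0.43653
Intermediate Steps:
((-14852 - 1*12827) + 16512)/(-11648 - 13933) = ((-14852 - 12827) + 16512)/(-25581) = (-27679 + 16512)*(-1/25581) = -11167*(-1/25581) = 11167/25581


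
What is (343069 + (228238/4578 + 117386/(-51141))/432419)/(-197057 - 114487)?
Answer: -482390506937747599/438063095310951474 ≈ -1.1012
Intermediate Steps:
(343069 + (228238/4578 + 117386/(-51141))/432419)/(-197057 - 114487) = (343069 + (228238*(1/4578) + 117386*(-1/51141))*(1/432419))/(-311544) = (343069 + (114119/2289 - 117386/51141)*(1/432419))*(-1/311544) = (343069 + (618607025/13006861)*(1/432419))*(-1/311544) = (343069 + 618607025/5624413826759)*(-1/311544) = (1929562027750990396/5624413826759)*(-1/311544) = -482390506937747599/438063095310951474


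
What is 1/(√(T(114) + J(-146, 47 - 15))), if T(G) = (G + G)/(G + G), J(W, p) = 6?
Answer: √7/7 ≈ 0.37796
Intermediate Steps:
T(G) = 1 (T(G) = (2*G)/((2*G)) = (2*G)*(1/(2*G)) = 1)
1/(√(T(114) + J(-146, 47 - 15))) = 1/(√(1 + 6)) = 1/(√7) = √7/7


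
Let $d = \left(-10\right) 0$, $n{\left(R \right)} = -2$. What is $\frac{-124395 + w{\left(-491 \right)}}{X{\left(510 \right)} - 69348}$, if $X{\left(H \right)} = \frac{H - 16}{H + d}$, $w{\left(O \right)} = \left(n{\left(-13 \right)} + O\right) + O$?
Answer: $\frac{31971645}{17683493} \approx 1.808$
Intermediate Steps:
$d = 0$
$w{\left(O \right)} = -2 + 2 O$ ($w{\left(O \right)} = \left(-2 + O\right) + O = -2 + 2 O$)
$X{\left(H \right)} = \frac{-16 + H}{H}$ ($X{\left(H \right)} = \frac{H - 16}{H + 0} = \frac{-16 + H}{H}$)
$\frac{-124395 + w{\left(-491 \right)}}{X{\left(510 \right)} - 69348} = \frac{-124395 + \left(-2 + 2 \left(-491\right)\right)}{\frac{-16 + 510}{510} - 69348} = \frac{-124395 - 984}{\frac{1}{510} \cdot 494 - 69348} = \frac{-124395 - 984}{\frac{247}{255} - 69348} = - \frac{125379}{- \frac{17683493}{255}} = \left(-125379\right) \left(- \frac{255}{17683493}\right) = \frac{31971645}{17683493}$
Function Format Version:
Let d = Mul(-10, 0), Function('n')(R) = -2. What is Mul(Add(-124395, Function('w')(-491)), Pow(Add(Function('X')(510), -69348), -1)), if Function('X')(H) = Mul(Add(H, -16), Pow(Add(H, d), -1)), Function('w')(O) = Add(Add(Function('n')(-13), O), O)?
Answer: Rational(31971645, 17683493) ≈ 1.8080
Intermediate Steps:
d = 0
Function('w')(O) = Add(-2, Mul(2, O)) (Function('w')(O) = Add(Add(-2, O), O) = Add(-2, Mul(2, O)))
Function('X')(H) = Mul(Pow(H, -1), Add(-16, H)) (Function('X')(H) = Mul(Add(H, -16), Pow(Add(H, 0), -1)) = Mul(Add(-16, H), Pow(H, -1)) = Mul(Pow(H, -1), Add(-16, H)))
Mul(Add(-124395, Function('w')(-491)), Pow(Add(Function('X')(510), -69348), -1)) = Mul(Add(-124395, Add(-2, Mul(2, -491))), Pow(Add(Mul(Pow(510, -1), Add(-16, 510)), -69348), -1)) = Mul(Add(-124395, Add(-2, -982)), Pow(Add(Mul(Rational(1, 510), 494), -69348), -1)) = Mul(Add(-124395, -984), Pow(Add(Rational(247, 255), -69348), -1)) = Mul(-125379, Pow(Rational(-17683493, 255), -1)) = Mul(-125379, Rational(-255, 17683493)) = Rational(31971645, 17683493)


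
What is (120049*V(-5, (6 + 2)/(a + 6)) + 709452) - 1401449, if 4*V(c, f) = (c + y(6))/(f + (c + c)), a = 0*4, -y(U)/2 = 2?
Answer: -68726365/104 ≈ -6.6083e+5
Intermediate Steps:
y(U) = -4 (y(U) = -2*2 = -4)
a = 0
V(c, f) = (-4 + c)/(4*(f + 2*c)) (V(c, f) = ((c - 4)/(f + (c + c)))/4 = ((-4 + c)/(f + 2*c))/4 = (-4 + c)/(4*(f + 2*c)))
(120049*V(-5, (6 + 2)/(a + 6)) + 709452) - 1401449 = (120049*((-4 - 5)/(4*((6 + 2)/(0 + 6) + 2*(-5)))) + 709452) - 1401449 = (120049*((¼)*(-9)/(8/6 - 10)) + 709452) - 1401449 = (120049*((¼)*(-9)/(8*(⅙) - 10)) + 709452) - 1401449 = (120049*((¼)*(-9)/(4/3 - 10)) + 709452) - 1401449 = (120049*((¼)*(-9)/(-26/3)) + 709452) - 1401449 = (120049*((¼)*(-3/26)*(-9)) + 709452) - 1401449 = (120049*(27/104) + 709452) - 1401449 = (3241323/104 + 709452) - 1401449 = 77024331/104 - 1401449 = -68726365/104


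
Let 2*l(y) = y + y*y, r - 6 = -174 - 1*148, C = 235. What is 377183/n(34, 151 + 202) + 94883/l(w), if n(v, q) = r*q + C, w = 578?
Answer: -52552697194/18626115603 ≈ -2.8215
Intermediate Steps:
r = -316 (r = 6 + (-174 - 1*148) = 6 + (-174 - 148) = 6 - 322 = -316)
l(y) = y/2 + y²/2 (l(y) = (y + y*y)/2 = (y + y²)/2 = y/2 + y²/2)
n(v, q) = 235 - 316*q (n(v, q) = -316*q + 235 = 235 - 316*q)
377183/n(34, 151 + 202) + 94883/l(w) = 377183/(235 - 316*(151 + 202)) + 94883/(((½)*578*(1 + 578))) = 377183/(235 - 316*353) + 94883/(((½)*578*579)) = 377183/(235 - 111548) + 94883/167331 = 377183/(-111313) + 94883*(1/167331) = 377183*(-1/111313) + 94883/167331 = -377183/111313 + 94883/167331 = -52552697194/18626115603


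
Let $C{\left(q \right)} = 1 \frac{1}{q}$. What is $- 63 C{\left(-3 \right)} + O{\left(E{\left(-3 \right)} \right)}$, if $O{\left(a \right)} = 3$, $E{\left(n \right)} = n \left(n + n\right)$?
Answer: $24$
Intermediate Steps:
$C{\left(q \right)} = \frac{1}{q}$
$E{\left(n \right)} = 2 n^{2}$ ($E{\left(n \right)} = n 2 n = 2 n^{2}$)
$- 63 C{\left(-3 \right)} + O{\left(E{\left(-3 \right)} \right)} = - \frac{63}{-3} + 3 = \left(-63\right) \left(- \frac{1}{3}\right) + 3 = 21 + 3 = 24$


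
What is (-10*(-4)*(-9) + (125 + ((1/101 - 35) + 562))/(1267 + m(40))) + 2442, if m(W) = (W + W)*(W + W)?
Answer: 1612297947/774367 ≈ 2082.1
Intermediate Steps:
m(W) = 4*W**2 (m(W) = (2*W)*(2*W) = 4*W**2)
(-10*(-4)*(-9) + (125 + ((1/101 - 35) + 562))/(1267 + m(40))) + 2442 = (-10*(-4)*(-9) + (125 + ((1/101 - 35) + 562))/(1267 + 4*40**2)) + 2442 = (40*(-9) + (125 + ((1/101 - 35) + 562))/(1267 + 4*1600)) + 2442 = (-360 + (125 + (-3534/101 + 562))/(1267 + 6400)) + 2442 = (-360 + (125 + 53228/101)/7667) + 2442 = (-360 + (65853/101)*(1/7667)) + 2442 = (-360 + 65853/774367) + 2442 = -278706267/774367 + 2442 = 1612297947/774367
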